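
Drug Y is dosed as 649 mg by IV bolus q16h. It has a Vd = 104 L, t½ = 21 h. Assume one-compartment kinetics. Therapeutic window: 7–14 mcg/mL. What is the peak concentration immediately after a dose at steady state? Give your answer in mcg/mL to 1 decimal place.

15.2 mcg/mL

Over one 16-h interval, 16/21 ≈ 0.7619 half-lives elapse, leaving f ≈ 0.5897 of each dose.
At steady state, accumulation factor R = 1/(1 − e^(−kτ)) ≈ 2.4372.
Single-dose peak C₀ = D/Vd = 649/104 ≈ 6.240 mcg/mL.
Steady-state peak Cmax,ss = C₀·R ≈ 6.240 × 2.4372 ≈ 15.208 mcg/mL.
Peak 15.2 mcg/mL vs MTC 14 mcg/mL: exceeds toxic threshold.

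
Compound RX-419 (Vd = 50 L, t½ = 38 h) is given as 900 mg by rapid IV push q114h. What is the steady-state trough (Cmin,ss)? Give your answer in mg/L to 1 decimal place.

τ = 114 h = 3 half-lives, so f = (1/2)^3 = 0.125.
Accumulation ratio R = 1/(1 − f) = 1/0.875 = 8/7.
Single-dose peak C₀ = D/Vd = 900/50 = 18 mg/L.
Steady-state peak Cmax,ss = C₀·R = 18 × 8/7 ≈ 20.571 mg/L.
Steady-state trough Cmin,ss = Cmax,ss·f ≈ 20.571 × 0.125 ≈ 2.571 mg/L.

2.6 mg/L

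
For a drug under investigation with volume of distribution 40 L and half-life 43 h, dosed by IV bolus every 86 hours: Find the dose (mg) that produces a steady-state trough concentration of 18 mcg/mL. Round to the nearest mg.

τ/t½ = 86/43 ≈ 2, so f = (1/2)^(86/43) ≈ 0.250000.
Cmin,ss = (D/Vd)·f/(1−f), so D = Cmin,ss·Vd·(1−f)/f.
D = 18 × 40 × (1−f)/f ≈ 18 × 40 × 3.00000 ≈ 2160.00 mg.

2160 mg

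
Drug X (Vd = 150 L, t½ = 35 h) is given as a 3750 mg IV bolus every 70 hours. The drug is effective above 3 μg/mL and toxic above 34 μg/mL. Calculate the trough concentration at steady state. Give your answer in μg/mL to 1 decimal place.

8.3 μg/mL

τ = 70 h = 2 half-lives, so f = (1/2)^2 = 0.25.
At steady state, R = 1/(1 − 0.25) = 4/3.
Single-dose peak C₀ = D/Vd = 3750/150 = 25 μg/mL.
Steady-state peak Cmax,ss = C₀·R = 25 × 4/3 ≈ 33.333 μg/mL.
Steady-state trough Cmin,ss = Cmax,ss·f ≈ 33.333 × 0.25 ≈ 8.333 μg/mL.
Trough 8.3 μg/mL vs MEC 3 μg/mL: adequate.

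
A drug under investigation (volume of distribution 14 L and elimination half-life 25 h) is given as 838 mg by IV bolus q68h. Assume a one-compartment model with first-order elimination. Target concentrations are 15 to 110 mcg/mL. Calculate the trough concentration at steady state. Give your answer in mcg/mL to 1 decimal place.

Over one 68-h interval, 68/25 ≈ 2.72 half-lives elapse, leaving f ≈ 0.1518 of each dose.
Each bolus raises the concentration by D/Vd = 838/14 ≈ 59.857 mcg/mL.
Steady-state trough Cmin,ss = C₀·f/(1−f) ≈ 59.857 × 0.1518/0.8482 ≈ 10.712 mcg/mL.
Trough 10.7 mcg/mL vs MEC 15 mcg/mL: subtherapeutic.

10.7 mcg/mL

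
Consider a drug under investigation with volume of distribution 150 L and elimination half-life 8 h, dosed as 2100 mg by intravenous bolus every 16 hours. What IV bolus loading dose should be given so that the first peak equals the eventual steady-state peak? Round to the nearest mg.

f = (1/2)^(16/8) ≈ 0.250000; accumulation ratio R = 1/(1−f) ≈ 1.33333.
Loading dose to hit Cmax,ss on first dose: D_load = D_maint·R ≈ 2100 × 1.33333 ≈ 2799.99 mg.

2800 mg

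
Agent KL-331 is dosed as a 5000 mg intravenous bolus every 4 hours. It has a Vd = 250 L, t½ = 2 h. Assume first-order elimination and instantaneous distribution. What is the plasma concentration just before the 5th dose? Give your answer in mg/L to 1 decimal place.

f = (1/2)^(τ/t½) = (1/2)^(4/2) ≈ 0.2500.
C₀ = D/Vd = 5000/250 ≈ 20.000 mg/L.
Before the 5th dose, 4 doses have been given. Superposition: Cmin = C₀·(f + f² + … + f^4).
≈ 20.000 × (0.2500 + 0.0625 + 0.0156 + 0.0039) ≈ 20.000 × 0.3320 ≈ 6.640 mg/L.

6.6 mg/L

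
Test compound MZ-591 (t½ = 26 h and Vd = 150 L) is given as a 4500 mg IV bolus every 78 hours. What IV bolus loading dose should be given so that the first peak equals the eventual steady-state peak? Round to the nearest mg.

5143 mg

f = (1/2)^(78/26) ≈ 0.125000; accumulation ratio R = 1/(1−f) ≈ 1.14286.
Loading dose to hit Cmax,ss on first dose: D_load = D_maint·R ≈ 4500 × 1.14286 ≈ 5142.87 mg.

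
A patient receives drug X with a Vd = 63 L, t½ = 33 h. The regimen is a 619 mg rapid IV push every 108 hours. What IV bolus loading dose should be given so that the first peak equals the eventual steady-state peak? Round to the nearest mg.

690 mg

f = (1/2)^(108/33) ≈ 0.103469; accumulation ratio R = 1/(1−f) ≈ 1.11541.
Loading dose to hit Cmax,ss on first dose: D_load = D_maint·R ≈ 619 × 1.11541 ≈ 690.44 mg.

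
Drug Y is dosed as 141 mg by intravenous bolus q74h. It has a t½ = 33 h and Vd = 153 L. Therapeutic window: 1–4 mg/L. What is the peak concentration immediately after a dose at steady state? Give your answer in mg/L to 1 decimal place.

1.2 mg/L

τ/t½ = 74/33 ≈ 2.2424, so fraction remaining f = (1/2)^(74/33) ≈ 0.2113.
At steady state, accumulation factor R = 1/(1 − e^(−kτ)) ≈ 1.2679.
Single-dose peak C₀ = D/Vd = 141/153 ≈ 0.922 mg/L.
Cmax,ss = C₀/(1 − f) ≈ 0.922/0.7887 ≈ 1.169 mg/L.
Peak 1.2 mg/L vs MTC 4 mg/L: below toxic threshold.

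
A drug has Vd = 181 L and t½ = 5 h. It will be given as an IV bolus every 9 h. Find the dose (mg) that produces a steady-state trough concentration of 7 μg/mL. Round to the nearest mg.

τ/t½ = 9/5 ≈ 1.8, so f = (1/2)^(9/5) ≈ 0.287175.
Cmin,ss = (D/Vd)·f/(1−f), so D = Cmin,ss·Vd·(1−f)/f.
D = 7 × 181 × (1−f)/f ≈ 7 × 181 × 2.48220 ≈ 3144.95 mg.

3145 mg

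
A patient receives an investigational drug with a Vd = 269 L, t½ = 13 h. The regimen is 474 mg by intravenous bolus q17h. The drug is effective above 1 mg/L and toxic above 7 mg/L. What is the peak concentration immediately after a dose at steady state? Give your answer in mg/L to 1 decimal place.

k = ln2/t½ = ln2/13 ≈ 0.053319 h⁻¹; fraction remaining f = e^(−kτ) = e^(−0.053319×17) ≈ 0.4040.
Accumulation ratio R = 1/(1 − f) ≈ 1/0.5960 ≈ 1.6779.
Each bolus raises the concentration by D/Vd = 474/269 ≈ 1.762 mg/L.
Steady-state peak Cmax,ss = C₀·R ≈ 1.762 × 1.6779 ≈ 2.956 mg/L.
Peak 3.0 mg/L vs MTC 7 mg/L: below toxic threshold.

3.0 mg/L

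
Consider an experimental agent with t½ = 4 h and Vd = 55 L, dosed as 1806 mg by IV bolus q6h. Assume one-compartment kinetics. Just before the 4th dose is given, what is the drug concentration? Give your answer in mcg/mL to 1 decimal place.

f = (1/2)^(τ/t½) = (1/2)^(6/4) ≈ 0.3536.
C₀ = D/Vd = 1806/55 ≈ 32.836 mcg/mL.
Before the 4th dose, 3 doses have been given. Superposition: Cmin = C₀·(f + f² + … + f^3).
≈ 32.836 × (0.3536 + 0.1250 + 0.0442) ≈ 32.836 × 0.5228 ≈ 17.167 mcg/mL.

17.2 mcg/mL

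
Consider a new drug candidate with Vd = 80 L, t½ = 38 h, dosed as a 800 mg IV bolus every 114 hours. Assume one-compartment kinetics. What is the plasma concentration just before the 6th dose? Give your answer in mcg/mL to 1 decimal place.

1.4 mcg/mL

f = (1/2)^(τ/t½) = (1/2)^(114/38) ≈ 0.1250.
C₀ = D/Vd = 800/80 ≈ 10.000 mcg/mL.
Before the 6th dose, 5 doses have been given. Superposition: Cmin = C₀·(f + f² + … + f^5).
≈ 10.000 × (0.1250 + 0.0156 + 0.0020 + 0.0002 + 0.0000) ≈ 10.000 × 0.1428 ≈ 1.428 mcg/mL.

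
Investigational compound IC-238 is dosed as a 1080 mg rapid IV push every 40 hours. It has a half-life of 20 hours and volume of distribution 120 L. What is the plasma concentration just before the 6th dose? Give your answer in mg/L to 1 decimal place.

f = (1/2)^(τ/t½) = (1/2)^(40/20) ≈ 0.2500.
C₀ = D/Vd = 1080/120 ≈ 9.000 mg/L.
Before the 6th dose, 5 doses have been given. Superposition: Cmin = C₀·(f + f² + … + f^5).
≈ 9.000 × (0.2500 + 0.0625 + 0.0156 + 0.0039 + 0.0010) ≈ 9.000 × 0.3330 ≈ 2.997 mg/L.

3.0 mg/L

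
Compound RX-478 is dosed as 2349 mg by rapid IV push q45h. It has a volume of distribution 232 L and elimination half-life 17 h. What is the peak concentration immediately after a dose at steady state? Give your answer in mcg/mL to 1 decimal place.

τ/t½ = 45/17 ≈ 2.6471, so fraction remaining f = (1/2)^(45/17) ≈ 0.1596.
Accumulation ratio R = 1/(1 − f) ≈ 1/0.8404 ≈ 1.1899.
Each bolus raises the concentration by D/Vd = 2349/232 ≈ 10.125 mcg/mL.
Steady-state peak Cmax,ss = C₀·R ≈ 10.125 × 1.1899 ≈ 12.048 mcg/mL.

12.0 mcg/mL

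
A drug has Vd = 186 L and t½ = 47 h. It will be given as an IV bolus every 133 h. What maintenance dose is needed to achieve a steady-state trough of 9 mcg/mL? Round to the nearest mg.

10228 mg

τ/t½ = 133/47 ≈ 2.8298, so f = (1/2)^(133/47) ≈ 0.140653.
Cmin,ss = (D/Vd)·f/(1−f), so D = Cmin,ss·Vd·(1−f)/f.
D = 9 × 186 × (1−f)/f ≈ 9 × 186 × 6.10970 ≈ 10227.64 mg.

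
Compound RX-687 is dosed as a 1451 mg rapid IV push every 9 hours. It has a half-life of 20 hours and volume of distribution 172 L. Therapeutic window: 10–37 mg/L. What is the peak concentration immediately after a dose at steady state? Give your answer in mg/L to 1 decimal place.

k = ln2/t½ = ln2/20 ≈ 0.034657 h⁻¹; fraction remaining f = e^(−kτ) = e^(−0.034657×9) ≈ 0.7320.
Accumulation ratio R = 1/(1 − f) ≈ 1/0.2680 ≈ 3.7313.
Each bolus raises the concentration by D/Vd = 1451/172 ≈ 8.436 mg/L.
Steady-state peak Cmax,ss = C₀·R ≈ 8.436 × 3.7313 ≈ 31.477 mg/L.
Peak 31.5 mg/L vs MTC 37 mg/L: below toxic threshold.

31.5 mg/L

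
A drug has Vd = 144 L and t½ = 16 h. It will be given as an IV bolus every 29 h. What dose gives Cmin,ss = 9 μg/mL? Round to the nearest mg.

3256 mg

τ/t½ = 29/16 ≈ 1.8125, so f = (1/2)^(29/16) ≈ 0.284697.
Cmin,ss = (D/Vd)·f/(1−f), so D = Cmin,ss·Vd·(1−f)/f.
D = 9 × 144 × (1−f)/f ≈ 9 × 144 × 2.51251 ≈ 3256.21 mg.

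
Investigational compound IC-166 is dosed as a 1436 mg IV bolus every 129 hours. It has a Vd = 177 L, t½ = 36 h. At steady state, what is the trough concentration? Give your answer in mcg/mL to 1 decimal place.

0.7 mcg/mL

k = ln2/t½ = ln2/36 ≈ 0.019254 h⁻¹; fraction remaining f = e^(−kτ) = e^(−0.019254×129) ≈ 0.0834.
Each bolus raises the concentration by D/Vd = 1436/177 ≈ 8.113 mcg/mL.
Steady-state trough Cmin,ss = C₀·f/(1−f) ≈ 8.113 × 0.0834/0.9166 ≈ 0.738 mcg/mL.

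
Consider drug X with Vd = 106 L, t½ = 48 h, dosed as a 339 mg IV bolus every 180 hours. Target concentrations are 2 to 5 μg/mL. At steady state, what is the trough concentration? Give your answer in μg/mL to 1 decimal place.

0.3 μg/mL

τ/t½ = 180/48 ≈ 3.75, so fraction remaining f = (1/2)^(180/48) ≈ 0.0743.
Single-dose peak C₀ = D/Vd = 339/106 ≈ 3.198 μg/mL.
Steady-state trough Cmin,ss = C₀·f/(1−f) ≈ 3.198 × 0.0743/0.9257 ≈ 0.257 μg/mL.
Trough 0.3 μg/mL vs MEC 2 μg/mL: subtherapeutic.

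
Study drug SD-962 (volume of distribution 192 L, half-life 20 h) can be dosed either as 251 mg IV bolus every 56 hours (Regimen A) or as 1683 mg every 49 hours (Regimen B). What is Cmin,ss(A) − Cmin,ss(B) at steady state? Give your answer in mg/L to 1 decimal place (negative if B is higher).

-1.7 mg/L

Regimen A: f = (1/2)^(56/20) ≈ 0.1436; Cmin,ss = (251/192)·f/(1−f) ≈ 0.219 mg/L.
Regimen B: f = (1/2)^(49/20) ≈ 0.1830; Cmin,ss = (1683/192)·f/(1−f) ≈ 1.963 mg/L.
Difference ≈ 0.219 − 1.963 ≈ -1.744 mg/L.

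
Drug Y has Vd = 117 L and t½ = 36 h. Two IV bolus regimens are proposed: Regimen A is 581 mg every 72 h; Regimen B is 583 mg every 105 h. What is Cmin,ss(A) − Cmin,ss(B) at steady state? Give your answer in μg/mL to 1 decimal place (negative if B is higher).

0.9 μg/mL

Regimen A: f = (1/2)^(72/36) ≈ 0.2500; Cmin,ss = (581/117)·f/(1−f) ≈ 1.655 μg/mL.
Regimen B: f = (1/2)^(105/36) ≈ 0.1324; Cmin,ss = (583/117)·f/(1−f) ≈ 0.760 μg/mL.
Difference ≈ 1.655 − 0.760 ≈ 0.895 μg/mL.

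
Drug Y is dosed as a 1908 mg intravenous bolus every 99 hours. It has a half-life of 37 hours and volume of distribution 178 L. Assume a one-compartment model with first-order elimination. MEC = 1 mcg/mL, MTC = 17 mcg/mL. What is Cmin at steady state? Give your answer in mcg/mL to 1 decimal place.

2.0 mcg/mL

Over one 99-h interval, 99/37 ≈ 2.6757 half-lives elapse, leaving f ≈ 0.1565 of each dose.
At steady state, accumulation factor R = 1/(1 − e^(−kτ)) ≈ 1.1855.
Single-dose peak C₀ = D/Vd = 1908/178 ≈ 10.719 mcg/mL.
Steady-state peak Cmax,ss = C₀·R ≈ 10.719 × 1.1855 ≈ 12.707 mcg/mL.
One interval later, Cmin,ss = Cmax,ss·e^(−kτ) ≈ 12.707 × 0.1565 ≈ 1.989 mcg/mL.
Trough 2.0 mcg/mL vs MEC 1 mcg/mL: adequate.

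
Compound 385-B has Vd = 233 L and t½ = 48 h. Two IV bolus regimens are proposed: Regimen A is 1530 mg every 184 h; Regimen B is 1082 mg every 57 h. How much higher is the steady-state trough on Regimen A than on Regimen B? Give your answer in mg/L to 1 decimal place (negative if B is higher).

-3.1 mg/L

Regimen A: f = (1/2)^(184/48) ≈ 0.0702; Cmin,ss = (1530/233)·f/(1−f) ≈ 0.496 mg/L.
Regimen B: f = (1/2)^(57/48) ≈ 0.4391; Cmin,ss = (1082/233)·f/(1−f) ≈ 3.635 mg/L.
Difference ≈ 0.496 − 3.635 ≈ -3.139 mg/L.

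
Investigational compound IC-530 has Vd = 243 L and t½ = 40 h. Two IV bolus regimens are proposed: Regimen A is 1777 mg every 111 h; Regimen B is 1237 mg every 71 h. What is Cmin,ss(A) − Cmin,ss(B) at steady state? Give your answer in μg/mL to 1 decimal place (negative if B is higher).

Regimen A: f = (1/2)^(111/40) ≈ 0.1461; Cmin,ss = (1777/243)·f/(1−f) ≈ 1.251 μg/mL.
Regimen B: f = (1/2)^(71/40) ≈ 0.2922; Cmin,ss = (1237/243)·f/(1−f) ≈ 2.102 μg/mL.
Difference ≈ 1.251 − 2.102 ≈ -0.851 μg/mL.

-0.9 μg/mL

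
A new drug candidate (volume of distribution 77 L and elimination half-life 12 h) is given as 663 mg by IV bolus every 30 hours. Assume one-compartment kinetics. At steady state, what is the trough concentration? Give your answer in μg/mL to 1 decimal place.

1.8 μg/mL

Over one 30-h interval, 30/12 ≈ 2.5 half-lives elapse, leaving f ≈ 0.1768 of each dose.
At steady state, accumulation factor R = 1/(1 − e^(−kτ)) ≈ 1.2148.
Each bolus raises the concentration by D/Vd = 663/77 ≈ 8.610 μg/mL.
Cmax,ss = C₀/(1 − f) ≈ 8.610/0.8232 ≈ 10.459 μg/mL.
One interval later, Cmin,ss = Cmax,ss·e^(−kτ) ≈ 10.459 × 0.1768 ≈ 1.849 μg/mL.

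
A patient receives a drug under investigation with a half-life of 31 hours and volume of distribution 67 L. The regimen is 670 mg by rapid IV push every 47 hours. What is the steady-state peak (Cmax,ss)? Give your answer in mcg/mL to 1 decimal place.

k = ln2/t½ = ln2/31 ≈ 0.022360 h⁻¹; fraction remaining f = e^(−kτ) = e^(−0.022360×47) ≈ 0.3496.
Accumulation ratio R = 1/(1 − f) ≈ 1/0.6504 ≈ 1.5375.
Each bolus raises the concentration by D/Vd = 670/67 ≈ 10.000 mcg/mL.
Cmax,ss = C₀/(1 − f) ≈ 10.000/0.6504 ≈ 15.375 mcg/mL.

15.4 mcg/mL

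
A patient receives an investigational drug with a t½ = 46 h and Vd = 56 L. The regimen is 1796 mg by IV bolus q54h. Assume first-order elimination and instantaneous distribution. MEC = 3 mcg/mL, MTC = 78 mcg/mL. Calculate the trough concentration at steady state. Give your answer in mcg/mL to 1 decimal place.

Over one 54-h interval, 54/46 ≈ 1.1739 half-lives elapse, leaving f ≈ 0.4432 of each dose.
At steady state, accumulation factor R = 1/(1 − e^(−kτ)) ≈ 1.7960.
Each bolus raises the concentration by D/Vd = 1796/56 ≈ 32.071 mcg/mL.
Steady-state peak Cmax,ss = C₀·R ≈ 32.071 × 1.7960 ≈ 57.600 mcg/mL.
One interval later, Cmin,ss = Cmax,ss·e^(−kτ) ≈ 57.600 × 0.4432 ≈ 25.528 mcg/mL.
Trough 25.5 mcg/mL vs MEC 3 mcg/mL: adequate.

25.5 mcg/mL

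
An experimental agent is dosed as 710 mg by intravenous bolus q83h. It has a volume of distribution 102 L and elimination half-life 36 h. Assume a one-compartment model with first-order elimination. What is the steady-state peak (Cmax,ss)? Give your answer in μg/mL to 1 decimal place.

τ/t½ = 83/36 ≈ 2.3056, so fraction remaining f = (1/2)^(83/36) ≈ 0.2023.
At steady state, accumulation factor R = 1/(1 − e^(−kτ)) ≈ 1.2536.
Each bolus raises the concentration by D/Vd = 710/102 ≈ 6.961 μg/mL.
Cmax,ss = C₀/(1 − f) ≈ 6.961/0.7977 ≈ 8.726 μg/mL.

8.7 μg/mL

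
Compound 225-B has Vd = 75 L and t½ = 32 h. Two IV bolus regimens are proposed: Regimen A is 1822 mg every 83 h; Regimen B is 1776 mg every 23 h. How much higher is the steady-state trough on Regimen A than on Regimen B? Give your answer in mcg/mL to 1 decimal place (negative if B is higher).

Regimen A: f = (1/2)^(83/32) ≈ 0.1657; Cmin,ss = (1822/75)·f/(1−f) ≈ 4.825 mcg/mL.
Regimen B: f = (1/2)^(23/32) ≈ 0.6076; Cmin,ss = (1776/75)·f/(1−f) ≈ 36.667 mcg/mL.
Difference ≈ 4.825 − 36.667 ≈ -31.842 mcg/mL.

-31.8 mcg/mL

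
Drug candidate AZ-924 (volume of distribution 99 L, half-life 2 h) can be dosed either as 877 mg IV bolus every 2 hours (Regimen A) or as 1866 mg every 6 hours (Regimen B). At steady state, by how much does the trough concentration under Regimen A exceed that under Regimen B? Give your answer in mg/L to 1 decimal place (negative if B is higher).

6.2 mg/L

Regimen A: f = (1/2)^(2/2) ≈ 0.5000; Cmin,ss = (877/99)·f/(1−f) ≈ 8.859 mg/L.
Regimen B: f = (1/2)^(6/2) ≈ 0.1250; Cmin,ss = (1866/99)·f/(1−f) ≈ 2.693 mg/L.
Difference ≈ 8.859 − 2.693 ≈ 6.166 mg/L.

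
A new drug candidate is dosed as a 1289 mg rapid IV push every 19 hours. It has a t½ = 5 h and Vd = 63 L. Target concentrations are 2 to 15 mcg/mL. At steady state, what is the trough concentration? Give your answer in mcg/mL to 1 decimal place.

1.6 mcg/mL

Over one 19-h interval, 19/5 ≈ 3.8 half-lives elapse, leaving f ≈ 0.0718 of each dose.
At steady state, accumulation factor R = 1/(1 − e^(−kτ)) ≈ 1.0774.
Each bolus raises the concentration by D/Vd = 1289/63 ≈ 20.460 mcg/mL.
Steady-state peak Cmax,ss = C₀·R ≈ 20.460 × 1.0774 ≈ 22.044 mcg/mL.
Steady-state trough Cmin,ss = Cmax,ss·f ≈ 22.044 × 0.0718 ≈ 1.583 mcg/mL.
Trough 1.6 mcg/mL vs MEC 2 mcg/mL: subtherapeutic.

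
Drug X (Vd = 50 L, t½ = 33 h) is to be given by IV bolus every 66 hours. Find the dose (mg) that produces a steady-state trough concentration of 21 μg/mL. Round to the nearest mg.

3150 mg

τ/t½ = 66/33 ≈ 2, so f = (1/2)^(66/33) ≈ 0.250000.
Cmin,ss = (D/Vd)·f/(1−f), so D = Cmin,ss·Vd·(1−f)/f.
D = 21 × 50 × (1−f)/f ≈ 21 × 50 × 3.00000 ≈ 3150.00 mg.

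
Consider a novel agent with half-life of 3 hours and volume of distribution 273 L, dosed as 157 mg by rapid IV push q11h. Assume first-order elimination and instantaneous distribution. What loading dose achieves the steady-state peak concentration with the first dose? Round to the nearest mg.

170 mg

f = (1/2)^(11/3) ≈ 0.078745; accumulation ratio R = 1/(1−f) ≈ 1.08548.
Loading dose to hit Cmax,ss on first dose: D_load = D_maint·R ≈ 157 × 1.08548 ≈ 170.42 mg.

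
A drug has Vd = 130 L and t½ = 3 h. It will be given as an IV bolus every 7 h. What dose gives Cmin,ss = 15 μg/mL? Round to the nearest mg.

7877 mg

τ/t½ = 7/3 ≈ 2.3333, so f = (1/2)^(7/3) ≈ 0.198425.
Cmin,ss = (D/Vd)·f/(1−f), so D = Cmin,ss·Vd·(1−f)/f.
D = 15 × 130 × (1−f)/f ≈ 15 × 130 × 4.03969 ≈ 7877.40 mg.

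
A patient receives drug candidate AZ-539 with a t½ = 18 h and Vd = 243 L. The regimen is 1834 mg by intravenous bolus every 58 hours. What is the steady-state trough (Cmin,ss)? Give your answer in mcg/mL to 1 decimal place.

k = ln2/t½ = ln2/18 ≈ 0.038508 h⁻¹; fraction remaining f = e^(−kτ) = e^(−0.038508×58) ≈ 0.1072.
Accumulation ratio R = 1/(1 − f) ≈ 1/0.8928 ≈ 1.1201.
Single-dose peak C₀ = D/Vd = 1834/243 ≈ 7.547 mcg/mL.
Cmax,ss = C₀/(1 − f) ≈ 7.547/0.8928 ≈ 8.453 mcg/mL.
One interval later, Cmin,ss = Cmax,ss·e^(−kτ) ≈ 8.453 × 0.1072 ≈ 0.906 mcg/mL.

0.9 mcg/mL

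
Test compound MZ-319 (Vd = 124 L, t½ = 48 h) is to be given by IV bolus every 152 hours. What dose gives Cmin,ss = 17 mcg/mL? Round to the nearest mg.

16821 mg

τ/t½ = 152/48 ≈ 3.1667, so f = (1/2)^(152/48) ≈ 0.111362.
Cmin,ss = (D/Vd)·f/(1−f), so D = Cmin,ss·Vd·(1−f)/f.
D = 17 × 124 × (1−f)/f ≈ 17 × 124 × 7.97972 ≈ 16821.25 mg.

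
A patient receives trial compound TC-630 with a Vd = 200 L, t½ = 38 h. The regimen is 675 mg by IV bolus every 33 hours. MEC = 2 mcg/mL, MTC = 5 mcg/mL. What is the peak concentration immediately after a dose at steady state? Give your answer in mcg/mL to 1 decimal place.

7.5 mcg/mL

Over one 33-h interval, 33/38 ≈ 0.86842 half-lives elapse, leaving f ≈ 0.5477 of each dose.
Accumulation ratio R = 1/(1 − f) ≈ 1/0.4523 ≈ 2.2109.
Single-dose peak C₀ = D/Vd = 675/200 ≈ 3.375 mcg/mL.
Steady-state peak Cmax,ss = C₀·R ≈ 3.375 × 2.2109 ≈ 7.462 mcg/mL.
Peak 7.5 mcg/mL vs MTC 5 mcg/mL: exceeds toxic threshold.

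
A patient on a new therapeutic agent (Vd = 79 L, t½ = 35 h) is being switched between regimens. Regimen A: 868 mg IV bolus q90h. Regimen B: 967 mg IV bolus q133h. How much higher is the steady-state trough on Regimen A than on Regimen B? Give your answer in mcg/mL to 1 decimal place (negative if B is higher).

Regimen A: f = (1/2)^(90/35) ≈ 0.1682; Cmin,ss = (868/79)·f/(1−f) ≈ 2.222 mcg/mL.
Regimen B: f = (1/2)^(133/35) ≈ 0.0718; Cmin,ss = (967/79)·f/(1−f) ≈ 0.947 mcg/mL.
Difference ≈ 2.222 − 0.947 ≈ 1.275 mcg/mL.

1.3 mcg/mL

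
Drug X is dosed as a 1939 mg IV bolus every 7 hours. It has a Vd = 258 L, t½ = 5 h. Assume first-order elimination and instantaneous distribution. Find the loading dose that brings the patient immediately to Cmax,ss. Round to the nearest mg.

f = (1/2)^(7/5) ≈ 0.378929; accumulation ratio R = 1/(1−f) ≈ 1.61012.
Loading dose to hit Cmax,ss on first dose: D_load = D_maint·R ≈ 1939 × 1.61012 ≈ 3122.02 mg.

3122 mg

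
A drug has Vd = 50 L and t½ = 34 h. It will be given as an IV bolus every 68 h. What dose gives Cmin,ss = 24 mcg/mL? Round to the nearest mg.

3600 mg

τ/t½ = 68/34 ≈ 2, so f = (1/2)^(68/34) ≈ 0.250000.
Cmin,ss = (D/Vd)·f/(1−f), so D = Cmin,ss·Vd·(1−f)/f.
D = 24 × 50 × (1−f)/f ≈ 24 × 50 × 3.00000 ≈ 3600.00 mg.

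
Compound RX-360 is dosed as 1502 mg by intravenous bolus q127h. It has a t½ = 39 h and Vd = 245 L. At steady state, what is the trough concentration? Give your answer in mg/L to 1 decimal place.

k = ln2/t½ = ln2/39 ≈ 0.017773 h⁻¹; fraction remaining f = e^(−kτ) = e^(−0.017773×127) ≈ 0.1046.
Accumulation ratio R = 1/(1 − f) ≈ 1/0.8954 ≈ 1.1168.
Single-dose peak C₀ = D/Vd = 1502/245 ≈ 6.131 mg/L.
Cmax,ss = C₀/(1 − f) ≈ 6.131/0.8954 ≈ 6.847 mg/L.
Steady-state trough Cmin,ss = Cmax,ss·f ≈ 6.847 × 0.1046 ≈ 0.716 mg/L.

0.7 mg/L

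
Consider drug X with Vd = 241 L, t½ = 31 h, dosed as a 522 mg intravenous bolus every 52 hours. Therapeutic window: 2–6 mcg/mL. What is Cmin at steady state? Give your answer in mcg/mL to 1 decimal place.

τ/t½ = 52/31 ≈ 1.6774, so fraction remaining f = (1/2)^(52/31) ≈ 0.3126.
Accumulation ratio R = 1/(1 − f) ≈ 1/0.6874 ≈ 1.4548.
Each bolus raises the concentration by D/Vd = 522/241 ≈ 2.166 mcg/mL.
Steady-state peak Cmax,ss = C₀·R ≈ 2.166 × 1.4548 ≈ 3.151 mcg/mL.
One interval later, Cmin,ss = Cmax,ss·e^(−kτ) ≈ 3.151 × 0.3126 ≈ 0.985 mcg/mL.
Trough 1.0 mcg/mL vs MEC 2 mcg/mL: subtherapeutic.

1.0 mcg/mL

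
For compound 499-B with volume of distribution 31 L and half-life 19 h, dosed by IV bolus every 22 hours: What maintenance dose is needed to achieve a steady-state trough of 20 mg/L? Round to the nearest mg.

τ/t½ = 22/19 ≈ 1.1579, so f = (1/2)^(22/19) ≈ 0.448166.
Cmin,ss = (D/Vd)·f/(1−f), so D = Cmin,ss·Vd·(1−f)/f.
D = 20 × 31 × (1−f)/f ≈ 20 × 31 × 1.23132 ≈ 763.42 mg.

763 mg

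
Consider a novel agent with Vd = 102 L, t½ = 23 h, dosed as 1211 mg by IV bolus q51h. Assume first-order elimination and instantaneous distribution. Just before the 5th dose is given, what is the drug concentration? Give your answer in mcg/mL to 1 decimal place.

f = (1/2)^(τ/t½) = (1/2)^(51/23) ≈ 0.2150.
C₀ = D/Vd = 1211/102 ≈ 11.873 mcg/mL.
Before the 5th dose, 4 doses have been given. Superposition: Cmin = C₀·(f + f² + … + f^4).
≈ 11.873 × (0.2150 + 0.0462 + 0.0099 + 0.0021) ≈ 11.873 × 0.2732 ≈ 3.244 mcg/mL.

3.2 mcg/mL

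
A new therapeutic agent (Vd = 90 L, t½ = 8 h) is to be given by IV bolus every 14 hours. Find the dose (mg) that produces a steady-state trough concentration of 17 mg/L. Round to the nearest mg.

τ/t½ = 14/8 ≈ 1.75, so f = (1/2)^(14/8) ≈ 0.297302.
Cmin,ss = (D/Vd)·f/(1−f), so D = Cmin,ss·Vd·(1−f)/f.
D = 17 × 90 × (1−f)/f ≈ 17 × 90 × 2.36358 ≈ 3616.28 mg.

3616 mg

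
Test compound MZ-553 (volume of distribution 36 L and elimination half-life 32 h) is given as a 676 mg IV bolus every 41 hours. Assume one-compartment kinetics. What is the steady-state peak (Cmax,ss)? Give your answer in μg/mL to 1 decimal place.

31.9 μg/mL

τ/t½ = 41/32 ≈ 1.2812, so fraction remaining f = (1/2)^(41/32) ≈ 0.4114.
Accumulation ratio R = 1/(1 − f) ≈ 1/0.5886 ≈ 1.6989.
Single-dose peak C₀ = D/Vd = 676/36 ≈ 18.778 μg/mL.
Cmax,ss = C₀/(1 − f) ≈ 18.778/0.5886 ≈ 31.903 μg/mL.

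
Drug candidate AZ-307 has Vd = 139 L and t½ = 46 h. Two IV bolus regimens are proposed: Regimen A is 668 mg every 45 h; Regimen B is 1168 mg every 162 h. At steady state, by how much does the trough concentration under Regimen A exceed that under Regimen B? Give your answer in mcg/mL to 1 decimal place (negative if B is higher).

Regimen A: f = (1/2)^(45/46) ≈ 0.5076; Cmin,ss = (668/139)·f/(1−f) ≈ 4.954 mcg/mL.
Regimen B: f = (1/2)^(162/46) ≈ 0.0871; Cmin,ss = (1168/139)·f/(1−f) ≈ 0.802 mcg/mL.
Difference ≈ 4.954 − 0.802 ≈ 4.152 mcg/mL.

4.2 mcg/mL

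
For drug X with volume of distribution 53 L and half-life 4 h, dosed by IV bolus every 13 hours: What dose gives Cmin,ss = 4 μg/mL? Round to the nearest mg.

τ/t½ = 13/4 ≈ 3.25, so f = (1/2)^(13/4) ≈ 0.105112.
Cmin,ss = (D/Vd)·f/(1−f), so D = Cmin,ss·Vd·(1−f)/f.
D = 4 × 53 × (1−f)/f ≈ 4 × 53 × 8.51366 ≈ 1804.90 mg.

1805 mg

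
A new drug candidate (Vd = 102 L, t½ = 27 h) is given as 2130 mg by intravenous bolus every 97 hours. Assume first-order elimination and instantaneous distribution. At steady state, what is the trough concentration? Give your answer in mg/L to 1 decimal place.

1.9 mg/L

Over one 97-h interval, 97/27 ≈ 3.5926 half-lives elapse, leaving f ≈ 0.0829 of each dose.
Accumulation ratio R = 1/(1 − f) ≈ 1/0.9171 ≈ 1.0904.
Single-dose peak C₀ = D/Vd = 2130/102 ≈ 20.882 mg/L.
Cmax,ss = C₀/(1 − f) ≈ 20.882/0.9171 ≈ 22.770 mg/L.
Steady-state trough Cmin,ss = Cmax,ss·f ≈ 22.770 × 0.0829 ≈ 1.888 mg/L.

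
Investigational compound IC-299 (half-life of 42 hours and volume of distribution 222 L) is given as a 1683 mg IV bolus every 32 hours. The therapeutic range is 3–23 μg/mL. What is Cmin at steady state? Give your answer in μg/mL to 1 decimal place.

10.9 μg/mL

τ/t½ = 32/42 ≈ 0.7619, so fraction remaining f = (1/2)^(32/42) ≈ 0.5897.
Single-dose peak C₀ = D/Vd = 1683/222 ≈ 7.581 μg/mL.
Steady-state trough Cmin,ss = C₀·f/(1−f) ≈ 7.581 × 0.5897/0.4103 ≈ 10.896 μg/mL.
Trough 10.9 μg/mL vs MEC 3 μg/mL: adequate.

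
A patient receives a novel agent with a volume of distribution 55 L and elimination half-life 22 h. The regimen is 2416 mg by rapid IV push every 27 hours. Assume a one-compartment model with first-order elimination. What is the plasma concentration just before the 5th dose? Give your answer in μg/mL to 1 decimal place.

f = (1/2)^(τ/t½) = (1/2)^(27/22) ≈ 0.4271.
C₀ = D/Vd = 2416/55 ≈ 43.927 μg/mL.
Before the 5th dose, 4 doses have been given. Superposition: Cmin = C₀·(f + f² + … + f^4).
≈ 43.927 × (0.4271 + 0.1824 + 0.0779 + 0.0333) ≈ 43.927 × 0.7207 ≈ 31.658 μg/mL.

31.7 μg/mL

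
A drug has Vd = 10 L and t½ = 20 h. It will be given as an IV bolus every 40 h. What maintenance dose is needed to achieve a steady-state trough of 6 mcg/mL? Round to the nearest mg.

τ/t½ = 40/20 ≈ 2, so f = (1/2)^(40/20) ≈ 0.250000.
Cmin,ss = (D/Vd)·f/(1−f), so D = Cmin,ss·Vd·(1−f)/f.
D = 6 × 10 × (1−f)/f ≈ 6 × 10 × 3.00000 ≈ 180.00 mg.

180 mg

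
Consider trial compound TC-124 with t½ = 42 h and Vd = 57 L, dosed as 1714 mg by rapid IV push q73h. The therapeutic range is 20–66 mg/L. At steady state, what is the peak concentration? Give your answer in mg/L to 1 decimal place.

42.9 mg/L

k = ln2/t½ = ln2/42 ≈ 0.016504 h⁻¹; fraction remaining f = e^(−kτ) = e^(−0.016504×73) ≈ 0.2998.
Accumulation ratio R = 1/(1 − f) ≈ 1/0.7002 ≈ 1.4282.
Single-dose peak C₀ = D/Vd = 1714/57 ≈ 30.070 mg/L.
Steady-state peak Cmax,ss = C₀·R ≈ 30.070 × 1.4282 ≈ 42.946 mg/L.
Peak 42.9 mg/L vs MTC 66 mg/L: below toxic threshold.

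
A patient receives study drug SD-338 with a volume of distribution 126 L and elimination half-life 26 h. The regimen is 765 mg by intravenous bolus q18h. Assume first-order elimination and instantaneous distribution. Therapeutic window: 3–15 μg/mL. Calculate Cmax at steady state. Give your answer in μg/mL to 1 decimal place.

Over one 18-h interval, 18/26 ≈ 0.69231 half-lives elapse, leaving f ≈ 0.6189 of each dose.
Accumulation ratio R = 1/(1 − f) ≈ 1/0.3811 ≈ 2.6240.
Single-dose peak C₀ = D/Vd = 765/126 ≈ 6.071 μg/mL.
Cmax,ss = C₀/(1 − f) ≈ 6.071/0.3811 ≈ 15.930 μg/mL.
Peak 15.9 μg/mL vs MTC 15 μg/mL: exceeds toxic threshold.

15.9 μg/mL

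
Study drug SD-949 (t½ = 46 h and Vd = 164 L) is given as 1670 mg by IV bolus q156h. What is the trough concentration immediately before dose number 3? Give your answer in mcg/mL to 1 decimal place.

1.1 mcg/mL

f = (1/2)^(τ/t½) = (1/2)^(156/46) ≈ 0.0953.
C₀ = D/Vd = 1670/164 ≈ 10.183 mcg/mL.
Before the 3rd dose, 2 doses have been given. Superposition: Cmin = C₀·(f + f²).
≈ 10.183 × (0.0953 + 0.0091) ≈ 10.183 × 0.1044 ≈ 1.063 mcg/mL.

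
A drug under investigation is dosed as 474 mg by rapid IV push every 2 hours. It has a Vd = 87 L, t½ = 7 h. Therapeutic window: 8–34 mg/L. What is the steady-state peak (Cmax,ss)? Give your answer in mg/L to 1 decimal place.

k = ln2/t½ = ln2/7 ≈ 0.099021 h⁻¹; fraction remaining f = e^(−kτ) = e^(−0.099021×2) ≈ 0.8203.
At steady state, accumulation factor R = 1/(1 − e^(−kτ)) ≈ 5.5648.
Single-dose peak C₀ = D/Vd = 474/87 ≈ 5.448 mg/L.
Cmax,ss = C₀/(1 − f) ≈ 5.448/0.1797 ≈ 30.317 mg/L.
Peak 30.3 mg/L vs MTC 34 mg/L: below toxic threshold.

30.3 mg/L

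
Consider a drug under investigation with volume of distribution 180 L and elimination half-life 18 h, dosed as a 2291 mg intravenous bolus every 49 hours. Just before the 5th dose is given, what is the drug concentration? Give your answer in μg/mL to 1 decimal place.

f = (1/2)^(τ/t½) = (1/2)^(49/18) ≈ 0.1515.
C₀ = D/Vd = 2291/180 ≈ 12.728 μg/mL.
Before the 5th dose, 4 doses have been given. Superposition: Cmin = C₀·(f + f² + … + f^4).
≈ 12.728 × (0.1515 + 0.0230 + 0.0035 + 0.0005) ≈ 12.728 × 0.1785 ≈ 2.272 μg/mL.

2.3 μg/mL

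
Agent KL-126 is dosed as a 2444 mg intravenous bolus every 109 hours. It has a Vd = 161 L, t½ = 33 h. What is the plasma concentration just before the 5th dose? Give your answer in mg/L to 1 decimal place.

1.7 mg/L

f = (1/2)^(τ/t½) = (1/2)^(109/33) ≈ 0.1013.
C₀ = D/Vd = 2444/161 ≈ 15.180 mg/L.
Before the 5th dose, 4 doses have been given. Superposition: Cmin = C₀·(f + f² + … + f^4).
≈ 15.180 × (0.1013 + 0.0103 + 0.0010 + 0.0001) ≈ 15.180 × 0.1127 ≈ 1.711 mg/L.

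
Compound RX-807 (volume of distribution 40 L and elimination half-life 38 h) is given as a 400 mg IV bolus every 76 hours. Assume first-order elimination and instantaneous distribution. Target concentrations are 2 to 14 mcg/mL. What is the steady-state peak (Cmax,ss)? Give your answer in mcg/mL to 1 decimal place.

13.3 mcg/mL

The dosing interval is 2 half-lives, so f = 2^(−2) = 0.25.
At steady state, R = 1/(1 − 0.25) = 4/3.
Single-dose peak C₀ = D/Vd = 400/40 = 10 mcg/mL.
Steady-state peak Cmax,ss = C₀·R = 10 × 4/3 ≈ 13.333 mcg/mL.
Peak 13.3 mcg/mL vs MTC 14 mcg/mL: below toxic threshold.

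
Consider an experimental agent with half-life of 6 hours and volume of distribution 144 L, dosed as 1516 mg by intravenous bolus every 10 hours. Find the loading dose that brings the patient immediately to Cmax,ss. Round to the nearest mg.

f = (1/2)^(10/6) ≈ 0.314980; accumulation ratio R = 1/(1−f) ≈ 1.45981.
Loading dose to hit Cmax,ss on first dose: D_load = D_maint·R ≈ 1516 × 1.45981 ≈ 2213.07 mg.

2213 mg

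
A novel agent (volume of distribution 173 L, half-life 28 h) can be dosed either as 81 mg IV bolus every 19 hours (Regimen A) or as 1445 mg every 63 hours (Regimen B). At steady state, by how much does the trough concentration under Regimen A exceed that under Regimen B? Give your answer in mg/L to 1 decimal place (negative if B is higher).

-1.4 mg/L

Regimen A: f = (1/2)^(19/28) ≈ 0.6248; Cmin,ss = (81/173)·f/(1−f) ≈ 0.780 mg/L.
Regimen B: f = (1/2)^(63/28) ≈ 0.2102; Cmin,ss = (1445/173)·f/(1−f) ≈ 2.223 mg/L.
Difference ≈ 0.780 − 2.223 ≈ -1.443 mg/L.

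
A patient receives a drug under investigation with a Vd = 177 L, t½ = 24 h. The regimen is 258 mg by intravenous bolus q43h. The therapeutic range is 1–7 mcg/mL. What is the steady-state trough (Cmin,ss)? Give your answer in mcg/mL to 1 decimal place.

0.6 mcg/mL

Over one 43-h interval, 43/24 ≈ 1.7917 half-lives elapse, leaving f ≈ 0.2888 of each dose.
Each bolus raises the concentration by D/Vd = 258/177 ≈ 1.458 mcg/mL.
Steady-state trough Cmin,ss = C₀·f/(1−f) ≈ 1.458 × 0.2888/0.7112 ≈ 0.592 mcg/mL.
Trough 0.6 mcg/mL vs MEC 1 mcg/mL: subtherapeutic.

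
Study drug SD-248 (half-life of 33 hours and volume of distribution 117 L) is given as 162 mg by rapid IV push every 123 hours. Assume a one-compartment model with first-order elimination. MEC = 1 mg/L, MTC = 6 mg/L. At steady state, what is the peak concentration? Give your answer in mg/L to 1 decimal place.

1.5 mg/L

τ/t½ = 123/33 ≈ 3.7273, so fraction remaining f = (1/2)^(123/33) ≈ 0.0755.
Accumulation ratio R = 1/(1 − f) ≈ 1/0.9245 ≈ 1.0817.
Single-dose peak C₀ = D/Vd = 162/117 ≈ 1.385 mg/L.
Steady-state peak Cmax,ss = C₀·R ≈ 1.385 × 1.0817 ≈ 1.498 mg/L.
Peak 1.5 mg/L vs MTC 6 mg/L: below toxic threshold.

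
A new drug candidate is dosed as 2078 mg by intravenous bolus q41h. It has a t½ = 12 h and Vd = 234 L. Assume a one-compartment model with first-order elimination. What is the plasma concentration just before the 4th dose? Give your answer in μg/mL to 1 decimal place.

f = (1/2)^(τ/t½) = (1/2)^(41/12) ≈ 0.0936.
C₀ = D/Vd = 2078/234 ≈ 8.880 μg/mL.
Before the 4th dose, 3 doses have been given. Superposition: Cmin = C₀·(f + f² + … + f^3).
≈ 8.880 × (0.0936 + 0.0088 + 0.0008) ≈ 8.880 × 0.1032 ≈ 0.916 μg/mL.

0.9 μg/mL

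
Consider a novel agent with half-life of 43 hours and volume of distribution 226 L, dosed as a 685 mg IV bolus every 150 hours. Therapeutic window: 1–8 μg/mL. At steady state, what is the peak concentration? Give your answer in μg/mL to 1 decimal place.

Over one 150-h interval, 150/43 ≈ 3.4884 half-lives elapse, leaving f ≈ 0.0891 of each dose.
At steady state, accumulation factor R = 1/(1 − e^(−kτ)) ≈ 1.0978.
Single-dose peak C₀ = D/Vd = 685/226 ≈ 3.031 μg/mL.
Cmax,ss = C₀/(1 − f) ≈ 3.031/0.9109 ≈ 3.327 μg/mL.
Peak 3.3 μg/mL vs MTC 8 μg/mL: below toxic threshold.

3.3 μg/mL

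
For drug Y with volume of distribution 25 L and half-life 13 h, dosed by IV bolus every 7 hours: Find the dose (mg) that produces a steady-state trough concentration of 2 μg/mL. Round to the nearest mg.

23 mg

τ/t½ = 7/13 ≈ 0.53846, so f = (1/2)^(7/13) ≈ 0.688505.
Cmin,ss = (D/Vd)·f/(1−f), so D = Cmin,ss·Vd·(1−f)/f.
D = 2 × 25 × (1−f)/f ≈ 2 × 25 × 0.45242 ≈ 22.62 mg.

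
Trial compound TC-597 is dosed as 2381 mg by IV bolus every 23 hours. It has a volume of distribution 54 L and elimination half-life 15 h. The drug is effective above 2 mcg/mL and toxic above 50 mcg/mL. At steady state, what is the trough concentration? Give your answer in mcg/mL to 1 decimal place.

Over one 23-h interval, 23/15 ≈ 1.5333 half-lives elapse, leaving f ≈ 0.3455 of each dose.
Each bolus raises the concentration by D/Vd = 2381/54 ≈ 44.093 mcg/mL.
Steady-state trough Cmin,ss = C₀·f/(1−f) ≈ 44.093 × 0.3455/0.6545 ≈ 23.276 mcg/mL.
Trough 23.3 mcg/mL vs MEC 2 mcg/mL: adequate.

23.3 mcg/mL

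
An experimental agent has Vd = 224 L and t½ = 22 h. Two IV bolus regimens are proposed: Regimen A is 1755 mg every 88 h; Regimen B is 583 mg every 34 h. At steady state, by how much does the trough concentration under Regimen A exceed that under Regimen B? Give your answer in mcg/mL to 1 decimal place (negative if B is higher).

Regimen A: f = (1/2)^(88/22) ≈ 0.0625; Cmin,ss = (1755/224)·f/(1−f) ≈ 0.522 mcg/mL.
Regimen B: f = (1/2)^(34/22) ≈ 0.3426; Cmin,ss = (583/224)·f/(1−f) ≈ 1.356 mcg/mL.
Difference ≈ 0.522 − 1.356 ≈ -0.834 mcg/mL.

-0.8 mcg/mL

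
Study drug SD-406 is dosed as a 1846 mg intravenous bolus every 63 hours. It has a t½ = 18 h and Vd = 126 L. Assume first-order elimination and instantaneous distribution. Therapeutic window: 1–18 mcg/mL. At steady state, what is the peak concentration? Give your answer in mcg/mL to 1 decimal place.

τ/t½ = 63/18 ≈ 3.5, so fraction remaining f = (1/2)^(63/18) ≈ 0.0884.
At steady state, accumulation factor R = 1/(1 − e^(−kτ)) ≈ 1.0970.
Single-dose peak C₀ = D/Vd = 1846/126 ≈ 14.651 mcg/mL.
Cmax,ss = C₀/(1 − f) ≈ 14.651/0.9116 ≈ 16.072 mcg/mL.
Peak 16.1 mcg/mL vs MTC 18 mcg/mL: below toxic threshold.

16.1 mcg/mL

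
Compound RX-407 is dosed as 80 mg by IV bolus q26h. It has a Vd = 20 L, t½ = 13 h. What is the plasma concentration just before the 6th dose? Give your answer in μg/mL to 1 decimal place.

f = (1/2)^(τ/t½) = (1/2)^(26/13) ≈ 0.2500.
C₀ = D/Vd = 80/20 ≈ 4.000 μg/mL.
Before the 6th dose, 5 doses have been given. Superposition: Cmin = C₀·(f + f² + … + f^5).
≈ 4.000 × (0.2500 + 0.0625 + 0.0156 + 0.0039 + 0.0010) ≈ 4.000 × 0.3330 ≈ 1.332 μg/mL.

1.3 μg/mL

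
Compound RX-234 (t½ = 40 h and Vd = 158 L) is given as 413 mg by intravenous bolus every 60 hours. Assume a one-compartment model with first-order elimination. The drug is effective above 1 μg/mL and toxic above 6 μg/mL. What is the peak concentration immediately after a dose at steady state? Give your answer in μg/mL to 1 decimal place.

4.0 μg/mL

τ/t½ = 60/40 ≈ 1.5, so fraction remaining f = (1/2)^(60/40) ≈ 0.3536.
Accumulation ratio R = 1/(1 − f) ≈ 1/0.6464 ≈ 1.5470.
Single-dose peak C₀ = D/Vd = 413/158 ≈ 2.614 μg/mL.
Steady-state peak Cmax,ss = C₀·R ≈ 2.614 × 1.5470 ≈ 4.044 μg/mL.
Peak 4.0 μg/mL vs MTC 6 μg/mL: below toxic threshold.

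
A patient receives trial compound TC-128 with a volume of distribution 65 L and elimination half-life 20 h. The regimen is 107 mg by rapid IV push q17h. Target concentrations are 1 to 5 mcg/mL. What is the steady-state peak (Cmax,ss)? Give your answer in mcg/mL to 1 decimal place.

3.7 mcg/mL

Over one 17-h interval, 17/20 ≈ 0.85 half-lives elapse, leaving f ≈ 0.5548 of each dose.
Accumulation ratio R = 1/(1 − f) ≈ 1/0.4452 ≈ 2.2462.
Single-dose peak C₀ = D/Vd = 107/65 ≈ 1.646 mcg/mL.
Cmax,ss = C₀/(1 − f) ≈ 1.646/0.4452 ≈ 3.697 mcg/mL.
Peak 3.7 mcg/mL vs MTC 5 mcg/mL: below toxic threshold.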